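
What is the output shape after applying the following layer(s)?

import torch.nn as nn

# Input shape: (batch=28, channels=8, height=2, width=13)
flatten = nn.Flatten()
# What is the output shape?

Input shape: (28, 8, 2, 13)
Output shape: (28, 208)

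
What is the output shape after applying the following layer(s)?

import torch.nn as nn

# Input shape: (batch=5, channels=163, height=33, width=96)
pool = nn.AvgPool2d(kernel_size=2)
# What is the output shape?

Input shape: (5, 163, 33, 96)
Output shape: (5, 163, 16, 48)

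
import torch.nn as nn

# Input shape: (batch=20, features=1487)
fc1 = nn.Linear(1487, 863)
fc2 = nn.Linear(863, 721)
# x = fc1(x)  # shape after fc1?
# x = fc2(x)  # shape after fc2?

Input shape: (20, 1487)
  -> after fc1: (20, 863)
Output shape: (20, 721)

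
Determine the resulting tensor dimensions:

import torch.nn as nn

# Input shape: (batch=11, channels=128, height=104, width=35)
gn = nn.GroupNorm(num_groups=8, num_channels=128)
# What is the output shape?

Input shape: (11, 128, 104, 35)
Output shape: (11, 128, 104, 35)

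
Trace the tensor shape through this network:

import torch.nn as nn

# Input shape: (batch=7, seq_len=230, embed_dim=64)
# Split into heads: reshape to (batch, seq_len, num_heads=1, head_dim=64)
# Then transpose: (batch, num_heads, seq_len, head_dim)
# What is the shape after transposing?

Input shape: (7, 230, 64)
  -> after reshape: (7, 230, 1, 64)
Output shape: (7, 1, 230, 64)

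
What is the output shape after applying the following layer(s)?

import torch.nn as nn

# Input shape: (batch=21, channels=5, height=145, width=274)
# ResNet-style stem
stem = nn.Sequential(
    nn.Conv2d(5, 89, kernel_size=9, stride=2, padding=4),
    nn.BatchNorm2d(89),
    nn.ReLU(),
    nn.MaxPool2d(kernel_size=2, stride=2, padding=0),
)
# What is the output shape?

Input shape: (21, 5, 145, 274)
  -> after Conv2d 9x9 stride=2: (21, 89, 73, 137)
Output shape: (21, 89, 36, 68)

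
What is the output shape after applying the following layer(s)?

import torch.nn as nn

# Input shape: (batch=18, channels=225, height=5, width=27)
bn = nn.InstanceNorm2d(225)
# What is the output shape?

Input shape: (18, 225, 5, 27)
Output shape: (18, 225, 5, 27)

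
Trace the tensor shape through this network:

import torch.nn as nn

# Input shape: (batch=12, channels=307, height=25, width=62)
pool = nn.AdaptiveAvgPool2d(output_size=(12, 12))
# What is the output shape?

Input shape: (12, 307, 25, 62)
Output shape: (12, 307, 12, 12)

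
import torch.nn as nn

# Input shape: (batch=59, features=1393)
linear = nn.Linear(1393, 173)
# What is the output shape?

Input shape: (59, 1393)
Output shape: (59, 173)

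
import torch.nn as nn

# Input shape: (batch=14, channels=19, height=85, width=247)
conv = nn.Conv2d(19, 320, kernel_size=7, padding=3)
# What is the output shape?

Input shape: (14, 19, 85, 247)
Output shape: (14, 320, 85, 247)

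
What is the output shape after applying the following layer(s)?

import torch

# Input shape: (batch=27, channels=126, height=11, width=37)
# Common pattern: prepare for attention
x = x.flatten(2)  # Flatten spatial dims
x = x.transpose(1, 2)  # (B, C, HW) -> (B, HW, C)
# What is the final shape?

Input shape: (27, 126, 11, 37)
  -> after flatten(2): (27, 126, 407)
Output shape: (27, 407, 126)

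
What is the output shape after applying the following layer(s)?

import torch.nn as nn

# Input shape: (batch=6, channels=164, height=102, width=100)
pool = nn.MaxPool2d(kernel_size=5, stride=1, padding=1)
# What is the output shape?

Input shape: (6, 164, 102, 100)
Output shape: (6, 164, 100, 98)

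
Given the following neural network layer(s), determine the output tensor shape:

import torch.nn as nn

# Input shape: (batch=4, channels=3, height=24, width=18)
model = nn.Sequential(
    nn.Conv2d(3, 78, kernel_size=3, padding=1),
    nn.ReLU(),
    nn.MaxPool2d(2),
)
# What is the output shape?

Input shape: (4, 3, 24, 18)
  -> after Conv2d: (4, 78, 24, 18)
  -> after ReLU: (4, 78, 24, 18)
Output shape: (4, 78, 12, 9)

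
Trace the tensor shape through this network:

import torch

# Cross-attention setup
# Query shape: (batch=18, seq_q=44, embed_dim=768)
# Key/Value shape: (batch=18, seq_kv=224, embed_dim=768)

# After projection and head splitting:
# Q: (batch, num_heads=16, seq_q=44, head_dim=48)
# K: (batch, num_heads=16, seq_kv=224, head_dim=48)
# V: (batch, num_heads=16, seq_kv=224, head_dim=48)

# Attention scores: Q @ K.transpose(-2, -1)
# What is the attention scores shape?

Input shape: (18, 44, 768)
Output shape: (18, 16, 44, 224)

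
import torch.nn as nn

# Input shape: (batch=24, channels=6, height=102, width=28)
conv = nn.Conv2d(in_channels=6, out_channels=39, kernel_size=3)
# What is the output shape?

Input shape: (24, 6, 102, 28)
Output shape: (24, 39, 100, 26)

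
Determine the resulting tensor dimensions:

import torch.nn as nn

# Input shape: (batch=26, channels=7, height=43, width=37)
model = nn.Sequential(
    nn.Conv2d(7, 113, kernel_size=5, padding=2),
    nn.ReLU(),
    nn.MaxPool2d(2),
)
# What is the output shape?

Input shape: (26, 7, 43, 37)
  -> after Conv2d: (26, 113, 43, 37)
  -> after ReLU: (26, 113, 43, 37)
Output shape: (26, 113, 21, 18)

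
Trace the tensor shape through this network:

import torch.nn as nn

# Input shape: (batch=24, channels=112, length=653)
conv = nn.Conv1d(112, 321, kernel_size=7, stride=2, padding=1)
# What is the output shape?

Input shape: (24, 112, 653)
Output shape: (24, 321, 325)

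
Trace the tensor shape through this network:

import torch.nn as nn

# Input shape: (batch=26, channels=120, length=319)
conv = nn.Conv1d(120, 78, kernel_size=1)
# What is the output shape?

Input shape: (26, 120, 319)
Output shape: (26, 78, 319)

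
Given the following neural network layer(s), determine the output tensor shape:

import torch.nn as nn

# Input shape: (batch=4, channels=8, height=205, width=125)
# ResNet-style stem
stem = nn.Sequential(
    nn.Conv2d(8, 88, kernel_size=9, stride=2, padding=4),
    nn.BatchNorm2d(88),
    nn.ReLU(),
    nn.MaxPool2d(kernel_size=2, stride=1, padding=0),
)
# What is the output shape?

Input shape: (4, 8, 205, 125)
  -> after Conv2d 9x9 stride=2: (4, 88, 103, 63)
Output shape: (4, 88, 102, 62)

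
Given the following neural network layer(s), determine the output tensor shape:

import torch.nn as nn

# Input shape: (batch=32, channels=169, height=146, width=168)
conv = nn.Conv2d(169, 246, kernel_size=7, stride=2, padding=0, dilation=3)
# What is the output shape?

Input shape: (32, 169, 146, 168)
Output shape: (32, 246, 64, 75)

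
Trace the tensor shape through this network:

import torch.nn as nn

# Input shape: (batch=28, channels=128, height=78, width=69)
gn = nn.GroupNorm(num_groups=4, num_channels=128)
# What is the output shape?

Input shape: (28, 128, 78, 69)
Output shape: (28, 128, 78, 69)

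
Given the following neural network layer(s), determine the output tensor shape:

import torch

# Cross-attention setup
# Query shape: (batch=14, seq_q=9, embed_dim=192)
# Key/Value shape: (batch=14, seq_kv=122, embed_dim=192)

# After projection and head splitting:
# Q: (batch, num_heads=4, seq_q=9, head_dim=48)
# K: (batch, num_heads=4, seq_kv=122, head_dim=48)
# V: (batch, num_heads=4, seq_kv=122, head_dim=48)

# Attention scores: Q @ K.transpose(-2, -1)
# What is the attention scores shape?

Input shape: (14, 9, 192)
Output shape: (14, 4, 9, 122)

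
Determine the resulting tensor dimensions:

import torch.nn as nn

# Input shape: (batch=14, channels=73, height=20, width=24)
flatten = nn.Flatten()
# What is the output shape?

Input shape: (14, 73, 20, 24)
Output shape: (14, 35040)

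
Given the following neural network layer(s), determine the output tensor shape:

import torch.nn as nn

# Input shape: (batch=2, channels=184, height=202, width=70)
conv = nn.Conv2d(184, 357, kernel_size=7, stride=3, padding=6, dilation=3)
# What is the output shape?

Input shape: (2, 184, 202, 70)
Output shape: (2, 357, 66, 22)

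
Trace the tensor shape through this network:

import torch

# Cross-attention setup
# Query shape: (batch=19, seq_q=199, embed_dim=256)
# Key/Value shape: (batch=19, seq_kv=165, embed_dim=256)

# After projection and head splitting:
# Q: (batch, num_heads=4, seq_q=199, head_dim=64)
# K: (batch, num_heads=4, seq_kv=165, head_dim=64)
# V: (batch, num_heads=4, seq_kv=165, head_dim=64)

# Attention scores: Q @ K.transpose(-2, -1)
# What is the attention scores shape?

Input shape: (19, 199, 256)
Output shape: (19, 4, 199, 165)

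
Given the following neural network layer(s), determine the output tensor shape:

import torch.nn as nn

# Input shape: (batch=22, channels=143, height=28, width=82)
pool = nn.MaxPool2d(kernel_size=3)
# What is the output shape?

Input shape: (22, 143, 28, 82)
Output shape: (22, 143, 9, 27)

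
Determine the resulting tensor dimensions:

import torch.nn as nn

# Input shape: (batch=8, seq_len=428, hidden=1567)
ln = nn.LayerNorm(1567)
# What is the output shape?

Input shape: (8, 428, 1567)
Output shape: (8, 428, 1567)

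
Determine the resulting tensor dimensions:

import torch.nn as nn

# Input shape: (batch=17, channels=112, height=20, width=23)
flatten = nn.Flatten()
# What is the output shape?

Input shape: (17, 112, 20, 23)
Output shape: (17, 51520)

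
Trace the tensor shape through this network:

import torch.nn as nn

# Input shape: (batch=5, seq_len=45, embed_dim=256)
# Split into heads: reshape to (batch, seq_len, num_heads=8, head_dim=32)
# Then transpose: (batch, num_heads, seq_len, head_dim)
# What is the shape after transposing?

Input shape: (5, 45, 256)
  -> after reshape: (5, 45, 8, 32)
Output shape: (5, 8, 45, 32)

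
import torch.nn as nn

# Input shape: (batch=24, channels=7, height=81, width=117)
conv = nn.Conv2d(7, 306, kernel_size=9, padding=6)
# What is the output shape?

Input shape: (24, 7, 81, 117)
Output shape: (24, 306, 85, 121)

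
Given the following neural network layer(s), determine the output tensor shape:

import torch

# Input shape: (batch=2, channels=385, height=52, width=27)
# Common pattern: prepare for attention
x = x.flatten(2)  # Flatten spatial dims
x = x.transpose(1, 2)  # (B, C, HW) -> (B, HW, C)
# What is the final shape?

Input shape: (2, 385, 52, 27)
  -> after flatten(2): (2, 385, 1404)
Output shape: (2, 1404, 385)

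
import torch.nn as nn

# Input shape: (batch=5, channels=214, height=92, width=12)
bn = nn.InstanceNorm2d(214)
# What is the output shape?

Input shape: (5, 214, 92, 12)
Output shape: (5, 214, 92, 12)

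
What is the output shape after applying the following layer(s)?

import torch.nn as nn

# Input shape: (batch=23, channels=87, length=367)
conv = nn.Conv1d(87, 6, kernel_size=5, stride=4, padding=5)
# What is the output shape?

Input shape: (23, 87, 367)
Output shape: (23, 6, 94)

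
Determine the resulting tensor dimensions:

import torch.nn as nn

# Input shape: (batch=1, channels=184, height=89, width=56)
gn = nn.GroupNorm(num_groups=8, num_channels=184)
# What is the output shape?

Input shape: (1, 184, 89, 56)
Output shape: (1, 184, 89, 56)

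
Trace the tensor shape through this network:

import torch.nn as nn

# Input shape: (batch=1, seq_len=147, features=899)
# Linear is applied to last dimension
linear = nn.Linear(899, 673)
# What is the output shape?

Input shape: (1, 147, 899)
Output shape: (1, 147, 673)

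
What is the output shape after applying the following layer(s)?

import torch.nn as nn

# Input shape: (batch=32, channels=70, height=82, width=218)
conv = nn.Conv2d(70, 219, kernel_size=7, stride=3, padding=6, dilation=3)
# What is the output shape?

Input shape: (32, 70, 82, 218)
Output shape: (32, 219, 26, 71)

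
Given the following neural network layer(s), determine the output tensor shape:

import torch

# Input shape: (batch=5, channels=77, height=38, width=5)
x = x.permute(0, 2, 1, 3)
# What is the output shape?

Input shape: (5, 77, 38, 5)
Output shape: (5, 38, 77, 5)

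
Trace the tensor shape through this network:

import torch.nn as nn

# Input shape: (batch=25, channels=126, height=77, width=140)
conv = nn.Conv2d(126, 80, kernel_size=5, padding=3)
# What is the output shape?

Input shape: (25, 126, 77, 140)
Output shape: (25, 80, 79, 142)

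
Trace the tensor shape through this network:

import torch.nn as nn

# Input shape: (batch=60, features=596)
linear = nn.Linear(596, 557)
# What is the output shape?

Input shape: (60, 596)
Output shape: (60, 557)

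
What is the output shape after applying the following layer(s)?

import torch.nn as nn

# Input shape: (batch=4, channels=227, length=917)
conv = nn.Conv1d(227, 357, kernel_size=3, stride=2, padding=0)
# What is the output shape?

Input shape: (4, 227, 917)
Output shape: (4, 357, 458)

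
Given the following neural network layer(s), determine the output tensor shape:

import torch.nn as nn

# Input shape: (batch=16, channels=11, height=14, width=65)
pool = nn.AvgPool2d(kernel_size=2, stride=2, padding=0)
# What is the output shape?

Input shape: (16, 11, 14, 65)
Output shape: (16, 11, 7, 32)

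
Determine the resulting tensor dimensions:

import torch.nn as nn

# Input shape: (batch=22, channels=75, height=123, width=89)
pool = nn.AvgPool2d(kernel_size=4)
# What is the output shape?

Input shape: (22, 75, 123, 89)
Output shape: (22, 75, 30, 22)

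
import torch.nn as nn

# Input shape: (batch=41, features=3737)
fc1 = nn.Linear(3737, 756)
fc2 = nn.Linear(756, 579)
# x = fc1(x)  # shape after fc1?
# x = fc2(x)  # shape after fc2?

Input shape: (41, 3737)
  -> after fc1: (41, 756)
Output shape: (41, 579)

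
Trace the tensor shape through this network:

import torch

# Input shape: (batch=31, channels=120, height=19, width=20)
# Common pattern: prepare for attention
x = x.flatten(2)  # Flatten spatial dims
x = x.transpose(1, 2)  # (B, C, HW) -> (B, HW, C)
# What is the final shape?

Input shape: (31, 120, 19, 20)
  -> after flatten(2): (31, 120, 380)
Output shape: (31, 380, 120)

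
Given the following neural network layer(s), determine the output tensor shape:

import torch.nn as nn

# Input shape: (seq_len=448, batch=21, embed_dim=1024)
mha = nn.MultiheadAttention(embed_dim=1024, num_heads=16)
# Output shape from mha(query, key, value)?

Input shape: (448, 21, 1024)
Output shape: (448, 21, 1024)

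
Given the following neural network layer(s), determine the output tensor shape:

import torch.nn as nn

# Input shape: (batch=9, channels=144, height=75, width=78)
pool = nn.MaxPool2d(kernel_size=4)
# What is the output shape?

Input shape: (9, 144, 75, 78)
Output shape: (9, 144, 18, 19)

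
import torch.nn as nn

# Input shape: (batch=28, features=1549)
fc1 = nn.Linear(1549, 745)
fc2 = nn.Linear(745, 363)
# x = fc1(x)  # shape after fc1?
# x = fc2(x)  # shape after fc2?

Input shape: (28, 1549)
  -> after fc1: (28, 745)
Output shape: (28, 363)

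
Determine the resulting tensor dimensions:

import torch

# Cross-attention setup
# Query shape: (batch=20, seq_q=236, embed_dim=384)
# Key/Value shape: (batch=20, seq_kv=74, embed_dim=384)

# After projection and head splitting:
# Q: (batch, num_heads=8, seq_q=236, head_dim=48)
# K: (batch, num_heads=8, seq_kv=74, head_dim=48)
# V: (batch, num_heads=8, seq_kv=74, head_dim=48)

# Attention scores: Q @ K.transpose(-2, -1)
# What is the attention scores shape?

Input shape: (20, 236, 384)
Output shape: (20, 8, 236, 74)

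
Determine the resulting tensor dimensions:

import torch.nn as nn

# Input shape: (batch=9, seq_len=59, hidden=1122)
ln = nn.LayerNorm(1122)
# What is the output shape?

Input shape: (9, 59, 1122)
Output shape: (9, 59, 1122)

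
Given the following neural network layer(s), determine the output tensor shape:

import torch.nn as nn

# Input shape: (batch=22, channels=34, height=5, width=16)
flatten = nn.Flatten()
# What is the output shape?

Input shape: (22, 34, 5, 16)
Output shape: (22, 2720)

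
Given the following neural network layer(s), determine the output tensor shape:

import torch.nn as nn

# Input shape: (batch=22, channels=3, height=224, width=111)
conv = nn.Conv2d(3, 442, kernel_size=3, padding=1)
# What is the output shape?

Input shape: (22, 3, 224, 111)
Output shape: (22, 442, 224, 111)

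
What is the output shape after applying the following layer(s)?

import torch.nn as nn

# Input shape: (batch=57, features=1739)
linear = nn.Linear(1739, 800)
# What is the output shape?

Input shape: (57, 1739)
Output shape: (57, 800)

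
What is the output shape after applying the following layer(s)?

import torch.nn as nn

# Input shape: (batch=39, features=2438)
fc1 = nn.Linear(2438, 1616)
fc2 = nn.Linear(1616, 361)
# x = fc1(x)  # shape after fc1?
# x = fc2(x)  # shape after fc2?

Input shape: (39, 2438)
  -> after fc1: (39, 1616)
Output shape: (39, 361)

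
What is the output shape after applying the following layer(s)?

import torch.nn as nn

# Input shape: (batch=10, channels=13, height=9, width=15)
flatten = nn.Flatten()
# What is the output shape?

Input shape: (10, 13, 9, 15)
Output shape: (10, 1755)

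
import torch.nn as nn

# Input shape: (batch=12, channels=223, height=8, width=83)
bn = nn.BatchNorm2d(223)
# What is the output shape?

Input shape: (12, 223, 8, 83)
Output shape: (12, 223, 8, 83)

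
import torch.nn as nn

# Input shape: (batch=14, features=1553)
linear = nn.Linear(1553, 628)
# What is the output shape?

Input shape: (14, 1553)
Output shape: (14, 628)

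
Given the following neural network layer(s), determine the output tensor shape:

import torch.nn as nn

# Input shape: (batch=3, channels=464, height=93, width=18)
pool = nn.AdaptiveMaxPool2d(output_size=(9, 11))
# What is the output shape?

Input shape: (3, 464, 93, 18)
Output shape: (3, 464, 9, 11)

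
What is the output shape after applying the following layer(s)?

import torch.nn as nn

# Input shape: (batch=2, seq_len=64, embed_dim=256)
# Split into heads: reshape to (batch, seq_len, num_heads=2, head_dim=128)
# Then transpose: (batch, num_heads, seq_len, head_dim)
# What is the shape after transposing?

Input shape: (2, 64, 256)
  -> after reshape: (2, 64, 2, 128)
Output shape: (2, 2, 64, 128)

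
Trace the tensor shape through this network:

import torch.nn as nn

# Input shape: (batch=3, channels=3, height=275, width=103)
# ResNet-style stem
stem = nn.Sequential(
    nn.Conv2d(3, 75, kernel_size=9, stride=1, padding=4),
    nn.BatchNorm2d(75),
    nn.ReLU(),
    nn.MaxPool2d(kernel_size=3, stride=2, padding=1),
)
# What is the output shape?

Input shape: (3, 3, 275, 103)
  -> after Conv2d 9x9 stride=1: (3, 75, 275, 103)
Output shape: (3, 75, 138, 52)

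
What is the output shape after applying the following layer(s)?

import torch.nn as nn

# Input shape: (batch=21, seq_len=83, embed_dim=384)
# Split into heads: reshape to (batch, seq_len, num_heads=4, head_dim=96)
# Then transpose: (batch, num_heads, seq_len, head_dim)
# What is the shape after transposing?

Input shape: (21, 83, 384)
  -> after reshape: (21, 83, 4, 96)
Output shape: (21, 4, 83, 96)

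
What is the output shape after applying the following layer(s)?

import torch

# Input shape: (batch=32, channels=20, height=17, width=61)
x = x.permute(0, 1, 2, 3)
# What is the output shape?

Input shape: (32, 20, 17, 61)
Output shape: (32, 20, 17, 61)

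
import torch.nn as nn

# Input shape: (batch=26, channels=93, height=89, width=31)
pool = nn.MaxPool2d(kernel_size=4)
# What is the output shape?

Input shape: (26, 93, 89, 31)
Output shape: (26, 93, 22, 7)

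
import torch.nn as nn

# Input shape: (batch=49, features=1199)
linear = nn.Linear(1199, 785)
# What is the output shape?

Input shape: (49, 1199)
Output shape: (49, 785)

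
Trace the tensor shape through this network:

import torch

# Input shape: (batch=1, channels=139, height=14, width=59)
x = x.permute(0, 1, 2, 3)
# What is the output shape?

Input shape: (1, 139, 14, 59)
Output shape: (1, 139, 14, 59)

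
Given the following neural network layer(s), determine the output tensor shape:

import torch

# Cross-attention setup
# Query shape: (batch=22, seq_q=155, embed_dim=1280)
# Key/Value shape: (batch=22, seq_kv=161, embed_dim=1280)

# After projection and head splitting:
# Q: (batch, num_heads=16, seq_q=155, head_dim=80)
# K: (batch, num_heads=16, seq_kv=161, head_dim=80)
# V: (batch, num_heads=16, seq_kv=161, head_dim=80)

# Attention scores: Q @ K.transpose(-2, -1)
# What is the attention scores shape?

Input shape: (22, 155, 1280)
Output shape: (22, 16, 155, 161)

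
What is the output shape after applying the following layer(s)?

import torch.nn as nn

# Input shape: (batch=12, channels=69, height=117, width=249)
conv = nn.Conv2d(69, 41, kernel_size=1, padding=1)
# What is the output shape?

Input shape: (12, 69, 117, 249)
Output shape: (12, 41, 119, 251)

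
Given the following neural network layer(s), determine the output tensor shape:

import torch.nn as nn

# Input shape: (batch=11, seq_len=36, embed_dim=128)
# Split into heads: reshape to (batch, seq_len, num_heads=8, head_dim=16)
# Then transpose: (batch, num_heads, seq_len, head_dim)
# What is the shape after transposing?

Input shape: (11, 36, 128)
  -> after reshape: (11, 36, 8, 16)
Output shape: (11, 8, 36, 16)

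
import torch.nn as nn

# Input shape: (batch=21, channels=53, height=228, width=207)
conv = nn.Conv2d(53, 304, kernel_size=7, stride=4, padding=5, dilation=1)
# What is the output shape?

Input shape: (21, 53, 228, 207)
Output shape: (21, 304, 58, 53)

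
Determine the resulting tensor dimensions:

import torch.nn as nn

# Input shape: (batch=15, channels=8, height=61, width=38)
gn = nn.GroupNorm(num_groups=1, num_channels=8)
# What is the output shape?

Input shape: (15, 8, 61, 38)
Output shape: (15, 8, 61, 38)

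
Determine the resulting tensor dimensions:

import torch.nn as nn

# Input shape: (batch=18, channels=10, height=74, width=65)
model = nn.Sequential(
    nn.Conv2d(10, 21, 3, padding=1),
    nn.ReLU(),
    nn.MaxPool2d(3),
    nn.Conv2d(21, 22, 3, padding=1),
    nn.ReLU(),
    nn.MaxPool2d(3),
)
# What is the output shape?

Input shape: (18, 10, 74, 65)
  -> after first Conv2d: (18, 21, 74, 65)
  -> after first MaxPool2d: (18, 21, 24, 21)
  -> after second Conv2d: (18, 22, 24, 21)
Output shape: (18, 22, 8, 7)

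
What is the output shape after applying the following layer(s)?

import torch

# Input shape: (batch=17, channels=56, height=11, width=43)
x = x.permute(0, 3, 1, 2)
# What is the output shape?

Input shape: (17, 56, 11, 43)
Output shape: (17, 43, 56, 11)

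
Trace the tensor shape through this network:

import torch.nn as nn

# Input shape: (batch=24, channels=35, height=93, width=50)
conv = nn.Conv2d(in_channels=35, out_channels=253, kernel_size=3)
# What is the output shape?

Input shape: (24, 35, 93, 50)
Output shape: (24, 253, 91, 48)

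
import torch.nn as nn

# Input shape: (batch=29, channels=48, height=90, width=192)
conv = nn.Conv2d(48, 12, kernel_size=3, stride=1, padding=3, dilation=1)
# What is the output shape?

Input shape: (29, 48, 90, 192)
Output shape: (29, 12, 94, 196)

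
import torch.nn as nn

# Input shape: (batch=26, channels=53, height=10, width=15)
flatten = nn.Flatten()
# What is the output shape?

Input shape: (26, 53, 10, 15)
Output shape: (26, 7950)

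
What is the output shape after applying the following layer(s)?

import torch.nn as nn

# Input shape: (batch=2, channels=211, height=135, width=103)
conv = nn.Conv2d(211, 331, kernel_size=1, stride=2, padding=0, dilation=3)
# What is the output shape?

Input shape: (2, 211, 135, 103)
Output shape: (2, 331, 68, 52)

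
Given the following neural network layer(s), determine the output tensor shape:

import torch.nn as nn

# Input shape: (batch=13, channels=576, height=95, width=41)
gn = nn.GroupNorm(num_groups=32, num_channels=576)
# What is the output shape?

Input shape: (13, 576, 95, 41)
Output shape: (13, 576, 95, 41)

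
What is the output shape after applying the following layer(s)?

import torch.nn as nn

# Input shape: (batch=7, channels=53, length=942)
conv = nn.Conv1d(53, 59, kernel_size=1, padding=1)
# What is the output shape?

Input shape: (7, 53, 942)
Output shape: (7, 59, 944)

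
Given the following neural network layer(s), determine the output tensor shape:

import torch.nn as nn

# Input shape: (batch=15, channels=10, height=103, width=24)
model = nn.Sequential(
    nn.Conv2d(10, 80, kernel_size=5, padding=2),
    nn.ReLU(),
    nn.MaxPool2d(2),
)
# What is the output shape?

Input shape: (15, 10, 103, 24)
  -> after Conv2d: (15, 80, 103, 24)
  -> after ReLU: (15, 80, 103, 24)
Output shape: (15, 80, 51, 12)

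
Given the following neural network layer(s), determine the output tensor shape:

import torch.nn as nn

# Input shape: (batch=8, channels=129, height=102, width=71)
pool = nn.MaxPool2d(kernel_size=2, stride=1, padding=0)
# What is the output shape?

Input shape: (8, 129, 102, 71)
Output shape: (8, 129, 101, 70)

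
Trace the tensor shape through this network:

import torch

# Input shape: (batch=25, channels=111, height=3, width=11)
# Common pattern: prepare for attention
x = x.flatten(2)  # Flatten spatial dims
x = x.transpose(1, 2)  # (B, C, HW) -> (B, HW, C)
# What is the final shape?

Input shape: (25, 111, 3, 11)
  -> after flatten(2): (25, 111, 33)
Output shape: (25, 33, 111)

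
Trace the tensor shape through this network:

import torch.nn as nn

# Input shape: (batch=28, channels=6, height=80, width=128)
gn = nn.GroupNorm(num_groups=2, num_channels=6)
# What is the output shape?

Input shape: (28, 6, 80, 128)
Output shape: (28, 6, 80, 128)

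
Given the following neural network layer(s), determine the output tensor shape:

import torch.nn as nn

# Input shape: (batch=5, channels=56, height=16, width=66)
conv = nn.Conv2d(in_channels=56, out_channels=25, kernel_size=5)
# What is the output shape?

Input shape: (5, 56, 16, 66)
Output shape: (5, 25, 12, 62)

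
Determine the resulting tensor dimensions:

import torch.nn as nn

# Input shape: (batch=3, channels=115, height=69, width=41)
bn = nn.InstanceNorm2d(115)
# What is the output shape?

Input shape: (3, 115, 69, 41)
Output shape: (3, 115, 69, 41)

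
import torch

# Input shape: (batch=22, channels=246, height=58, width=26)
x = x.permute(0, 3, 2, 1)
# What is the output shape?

Input shape: (22, 246, 58, 26)
Output shape: (22, 26, 58, 246)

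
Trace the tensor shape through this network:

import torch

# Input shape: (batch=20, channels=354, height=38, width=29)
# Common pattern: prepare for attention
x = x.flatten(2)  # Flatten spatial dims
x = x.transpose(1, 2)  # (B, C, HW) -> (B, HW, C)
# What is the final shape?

Input shape: (20, 354, 38, 29)
  -> after flatten(2): (20, 354, 1102)
Output shape: (20, 1102, 354)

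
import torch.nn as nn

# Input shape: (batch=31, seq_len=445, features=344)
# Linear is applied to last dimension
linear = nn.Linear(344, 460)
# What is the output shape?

Input shape: (31, 445, 344)
Output shape: (31, 445, 460)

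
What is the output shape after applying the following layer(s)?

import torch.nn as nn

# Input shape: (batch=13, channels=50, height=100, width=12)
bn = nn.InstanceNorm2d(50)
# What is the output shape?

Input shape: (13, 50, 100, 12)
Output shape: (13, 50, 100, 12)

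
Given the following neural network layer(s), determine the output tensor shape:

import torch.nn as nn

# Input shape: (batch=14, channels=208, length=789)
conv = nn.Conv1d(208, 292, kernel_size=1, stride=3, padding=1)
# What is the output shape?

Input shape: (14, 208, 789)
Output shape: (14, 292, 264)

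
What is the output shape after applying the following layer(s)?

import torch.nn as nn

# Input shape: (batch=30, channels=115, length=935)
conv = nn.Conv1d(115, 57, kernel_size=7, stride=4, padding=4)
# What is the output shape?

Input shape: (30, 115, 935)
Output shape: (30, 57, 235)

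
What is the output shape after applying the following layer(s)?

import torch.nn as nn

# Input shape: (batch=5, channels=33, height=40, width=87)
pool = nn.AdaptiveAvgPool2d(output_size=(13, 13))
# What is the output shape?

Input shape: (5, 33, 40, 87)
Output shape: (5, 33, 13, 13)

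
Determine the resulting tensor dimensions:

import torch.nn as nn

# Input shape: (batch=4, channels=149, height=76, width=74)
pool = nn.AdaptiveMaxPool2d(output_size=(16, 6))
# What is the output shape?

Input shape: (4, 149, 76, 74)
Output shape: (4, 149, 16, 6)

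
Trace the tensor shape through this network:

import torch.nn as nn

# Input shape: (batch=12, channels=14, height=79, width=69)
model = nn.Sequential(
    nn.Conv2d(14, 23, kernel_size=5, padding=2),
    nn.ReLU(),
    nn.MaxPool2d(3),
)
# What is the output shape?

Input shape: (12, 14, 79, 69)
  -> after Conv2d: (12, 23, 79, 69)
  -> after ReLU: (12, 23, 79, 69)
Output shape: (12, 23, 26, 23)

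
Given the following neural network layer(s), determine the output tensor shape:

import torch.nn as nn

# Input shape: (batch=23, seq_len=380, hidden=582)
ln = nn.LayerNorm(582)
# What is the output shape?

Input shape: (23, 380, 582)
Output shape: (23, 380, 582)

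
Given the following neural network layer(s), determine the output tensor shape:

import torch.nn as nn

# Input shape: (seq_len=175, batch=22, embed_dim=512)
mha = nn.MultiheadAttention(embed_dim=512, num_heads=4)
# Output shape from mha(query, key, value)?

Input shape: (175, 22, 512)
Output shape: (175, 22, 512)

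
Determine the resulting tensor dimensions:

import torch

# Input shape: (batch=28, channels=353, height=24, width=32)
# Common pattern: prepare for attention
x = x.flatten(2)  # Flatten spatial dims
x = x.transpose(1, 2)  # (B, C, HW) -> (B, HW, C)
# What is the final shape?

Input shape: (28, 353, 24, 32)
  -> after flatten(2): (28, 353, 768)
Output shape: (28, 768, 353)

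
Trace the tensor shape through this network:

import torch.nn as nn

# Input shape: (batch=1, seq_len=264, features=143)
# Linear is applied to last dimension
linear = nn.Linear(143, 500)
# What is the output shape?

Input shape: (1, 264, 143)
Output shape: (1, 264, 500)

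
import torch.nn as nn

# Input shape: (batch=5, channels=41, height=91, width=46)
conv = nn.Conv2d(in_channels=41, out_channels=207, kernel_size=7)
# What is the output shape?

Input shape: (5, 41, 91, 46)
Output shape: (5, 207, 85, 40)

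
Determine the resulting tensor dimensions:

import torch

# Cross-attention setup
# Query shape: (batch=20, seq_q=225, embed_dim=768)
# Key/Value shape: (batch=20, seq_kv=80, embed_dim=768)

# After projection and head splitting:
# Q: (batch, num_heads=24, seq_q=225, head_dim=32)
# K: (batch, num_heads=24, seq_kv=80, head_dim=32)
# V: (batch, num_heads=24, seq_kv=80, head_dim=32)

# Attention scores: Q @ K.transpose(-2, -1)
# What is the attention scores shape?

Input shape: (20, 225, 768)
Output shape: (20, 24, 225, 80)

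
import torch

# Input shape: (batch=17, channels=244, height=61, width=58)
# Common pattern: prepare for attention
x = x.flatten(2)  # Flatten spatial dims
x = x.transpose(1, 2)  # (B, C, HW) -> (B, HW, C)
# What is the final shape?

Input shape: (17, 244, 61, 58)
  -> after flatten(2): (17, 244, 3538)
Output shape: (17, 3538, 244)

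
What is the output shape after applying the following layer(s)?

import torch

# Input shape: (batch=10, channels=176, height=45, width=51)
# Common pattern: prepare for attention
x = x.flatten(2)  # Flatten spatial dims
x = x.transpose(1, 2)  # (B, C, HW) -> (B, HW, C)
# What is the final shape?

Input shape: (10, 176, 45, 51)
  -> after flatten(2): (10, 176, 2295)
Output shape: (10, 2295, 176)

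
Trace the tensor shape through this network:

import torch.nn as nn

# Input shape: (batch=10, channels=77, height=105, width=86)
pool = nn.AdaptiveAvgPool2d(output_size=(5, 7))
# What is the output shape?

Input shape: (10, 77, 105, 86)
Output shape: (10, 77, 5, 7)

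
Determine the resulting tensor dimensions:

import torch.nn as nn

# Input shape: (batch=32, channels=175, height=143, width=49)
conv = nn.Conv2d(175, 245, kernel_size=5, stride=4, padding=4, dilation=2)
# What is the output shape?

Input shape: (32, 175, 143, 49)
Output shape: (32, 245, 36, 13)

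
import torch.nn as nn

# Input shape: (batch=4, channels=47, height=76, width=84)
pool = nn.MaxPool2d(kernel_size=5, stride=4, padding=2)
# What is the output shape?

Input shape: (4, 47, 76, 84)
Output shape: (4, 47, 19, 21)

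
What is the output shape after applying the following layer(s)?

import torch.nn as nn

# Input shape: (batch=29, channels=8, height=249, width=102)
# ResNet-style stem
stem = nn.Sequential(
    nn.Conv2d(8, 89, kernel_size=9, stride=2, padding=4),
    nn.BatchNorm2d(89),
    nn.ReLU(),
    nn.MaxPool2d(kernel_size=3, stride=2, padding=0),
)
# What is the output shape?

Input shape: (29, 8, 249, 102)
  -> after Conv2d 9x9 stride=2: (29, 89, 125, 51)
Output shape: (29, 89, 62, 25)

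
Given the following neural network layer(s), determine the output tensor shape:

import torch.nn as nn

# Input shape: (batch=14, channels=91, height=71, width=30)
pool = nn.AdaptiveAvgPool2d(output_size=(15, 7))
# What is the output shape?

Input shape: (14, 91, 71, 30)
Output shape: (14, 91, 15, 7)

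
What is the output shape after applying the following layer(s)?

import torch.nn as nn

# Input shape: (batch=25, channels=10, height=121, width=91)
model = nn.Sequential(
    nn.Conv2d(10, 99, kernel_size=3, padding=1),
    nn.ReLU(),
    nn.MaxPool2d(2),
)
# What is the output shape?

Input shape: (25, 10, 121, 91)
  -> after Conv2d: (25, 99, 121, 91)
  -> after ReLU: (25, 99, 121, 91)
Output shape: (25, 99, 60, 45)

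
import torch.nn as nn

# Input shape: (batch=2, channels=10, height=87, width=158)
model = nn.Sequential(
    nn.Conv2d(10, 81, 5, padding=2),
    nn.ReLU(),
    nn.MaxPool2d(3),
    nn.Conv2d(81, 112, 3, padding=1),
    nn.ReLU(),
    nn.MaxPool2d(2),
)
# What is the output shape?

Input shape: (2, 10, 87, 158)
  -> after first Conv2d: (2, 81, 87, 158)
  -> after first MaxPool2d: (2, 81, 29, 52)
  -> after second Conv2d: (2, 112, 29, 52)
Output shape: (2, 112, 14, 26)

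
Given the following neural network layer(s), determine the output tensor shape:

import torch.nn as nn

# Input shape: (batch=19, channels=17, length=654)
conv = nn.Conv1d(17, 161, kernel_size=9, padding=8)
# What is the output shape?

Input shape: (19, 17, 654)
Output shape: (19, 161, 662)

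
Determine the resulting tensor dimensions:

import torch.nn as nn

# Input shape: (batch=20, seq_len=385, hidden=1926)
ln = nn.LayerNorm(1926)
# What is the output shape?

Input shape: (20, 385, 1926)
Output shape: (20, 385, 1926)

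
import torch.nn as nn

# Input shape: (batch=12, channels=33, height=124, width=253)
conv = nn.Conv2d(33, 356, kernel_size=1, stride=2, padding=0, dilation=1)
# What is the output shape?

Input shape: (12, 33, 124, 253)
Output shape: (12, 356, 62, 127)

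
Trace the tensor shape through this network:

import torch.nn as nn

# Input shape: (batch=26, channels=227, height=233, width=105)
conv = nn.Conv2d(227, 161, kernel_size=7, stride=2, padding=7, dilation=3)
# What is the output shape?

Input shape: (26, 227, 233, 105)
Output shape: (26, 161, 115, 51)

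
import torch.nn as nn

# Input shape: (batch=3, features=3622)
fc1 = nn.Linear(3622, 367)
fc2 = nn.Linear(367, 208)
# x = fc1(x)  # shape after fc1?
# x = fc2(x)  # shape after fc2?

Input shape: (3, 3622)
  -> after fc1: (3, 367)
Output shape: (3, 208)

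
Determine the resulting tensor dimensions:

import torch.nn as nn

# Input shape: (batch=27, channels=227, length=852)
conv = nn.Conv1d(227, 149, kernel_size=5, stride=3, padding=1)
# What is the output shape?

Input shape: (27, 227, 852)
Output shape: (27, 149, 284)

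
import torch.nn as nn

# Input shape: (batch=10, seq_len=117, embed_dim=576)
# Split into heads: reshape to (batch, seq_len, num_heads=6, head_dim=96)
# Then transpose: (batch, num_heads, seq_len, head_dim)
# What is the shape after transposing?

Input shape: (10, 117, 576)
  -> after reshape: (10, 117, 6, 96)
Output shape: (10, 6, 117, 96)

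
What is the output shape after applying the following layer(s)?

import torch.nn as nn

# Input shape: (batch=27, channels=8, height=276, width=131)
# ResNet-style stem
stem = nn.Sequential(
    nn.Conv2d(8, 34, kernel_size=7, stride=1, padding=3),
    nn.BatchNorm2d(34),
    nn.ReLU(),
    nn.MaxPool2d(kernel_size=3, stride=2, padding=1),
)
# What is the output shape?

Input shape: (27, 8, 276, 131)
  -> after Conv2d 7x7 stride=1: (27, 34, 276, 131)
Output shape: (27, 34, 138, 66)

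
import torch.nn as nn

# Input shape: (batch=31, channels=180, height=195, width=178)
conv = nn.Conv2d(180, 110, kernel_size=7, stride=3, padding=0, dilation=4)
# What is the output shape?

Input shape: (31, 180, 195, 178)
Output shape: (31, 110, 57, 52)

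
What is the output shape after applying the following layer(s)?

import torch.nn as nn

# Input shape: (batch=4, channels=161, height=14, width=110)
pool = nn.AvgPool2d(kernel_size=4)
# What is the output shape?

Input shape: (4, 161, 14, 110)
Output shape: (4, 161, 3, 27)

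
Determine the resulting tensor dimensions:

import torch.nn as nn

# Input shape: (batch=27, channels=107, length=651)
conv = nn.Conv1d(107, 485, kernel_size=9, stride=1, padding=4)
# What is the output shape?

Input shape: (27, 107, 651)
Output shape: (27, 485, 651)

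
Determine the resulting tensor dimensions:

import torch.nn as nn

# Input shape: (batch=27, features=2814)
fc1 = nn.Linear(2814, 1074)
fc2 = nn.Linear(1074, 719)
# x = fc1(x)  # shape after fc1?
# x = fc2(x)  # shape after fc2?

Input shape: (27, 2814)
  -> after fc1: (27, 1074)
Output shape: (27, 719)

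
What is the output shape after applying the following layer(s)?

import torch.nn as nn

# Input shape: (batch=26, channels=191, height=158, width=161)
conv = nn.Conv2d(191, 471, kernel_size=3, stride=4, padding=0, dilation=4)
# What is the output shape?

Input shape: (26, 191, 158, 161)
Output shape: (26, 471, 38, 39)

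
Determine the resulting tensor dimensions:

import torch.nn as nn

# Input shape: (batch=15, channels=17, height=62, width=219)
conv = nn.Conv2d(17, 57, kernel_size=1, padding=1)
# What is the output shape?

Input shape: (15, 17, 62, 219)
Output shape: (15, 57, 64, 221)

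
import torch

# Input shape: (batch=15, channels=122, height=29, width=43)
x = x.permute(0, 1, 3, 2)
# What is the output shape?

Input shape: (15, 122, 29, 43)
Output shape: (15, 122, 43, 29)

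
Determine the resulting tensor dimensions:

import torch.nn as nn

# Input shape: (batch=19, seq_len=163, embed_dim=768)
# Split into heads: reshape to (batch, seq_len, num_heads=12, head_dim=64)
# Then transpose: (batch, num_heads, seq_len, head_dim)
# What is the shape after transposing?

Input shape: (19, 163, 768)
  -> after reshape: (19, 163, 12, 64)
Output shape: (19, 12, 163, 64)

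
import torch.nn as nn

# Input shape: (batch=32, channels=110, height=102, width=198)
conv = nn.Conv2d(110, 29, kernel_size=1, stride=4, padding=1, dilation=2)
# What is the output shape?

Input shape: (32, 110, 102, 198)
Output shape: (32, 29, 26, 50)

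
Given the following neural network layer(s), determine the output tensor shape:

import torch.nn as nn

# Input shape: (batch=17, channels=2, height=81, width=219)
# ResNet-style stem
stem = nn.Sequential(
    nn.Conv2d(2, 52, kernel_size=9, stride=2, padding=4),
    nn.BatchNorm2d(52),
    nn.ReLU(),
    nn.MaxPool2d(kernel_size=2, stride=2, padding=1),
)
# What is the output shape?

Input shape: (17, 2, 81, 219)
  -> after Conv2d 9x9 stride=2: (17, 52, 41, 110)
Output shape: (17, 52, 21, 56)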